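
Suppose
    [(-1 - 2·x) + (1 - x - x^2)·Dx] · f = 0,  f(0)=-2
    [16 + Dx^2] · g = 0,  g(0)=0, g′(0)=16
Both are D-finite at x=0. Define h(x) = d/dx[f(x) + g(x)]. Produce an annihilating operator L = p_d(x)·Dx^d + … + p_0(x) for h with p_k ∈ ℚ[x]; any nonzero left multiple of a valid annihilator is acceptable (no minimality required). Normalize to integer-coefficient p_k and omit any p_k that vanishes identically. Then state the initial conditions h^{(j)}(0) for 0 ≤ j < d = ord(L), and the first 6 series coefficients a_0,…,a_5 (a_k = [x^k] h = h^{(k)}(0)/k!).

L = (1472 + 2624·x + 2560·x^2 + 640·x^3 + 2240·x^4 + 2304·x^5 + 768·x^6) + (-272 - 112·x + 1008·x^2 - 160·x^3 - 800·x^4 + 576·x^5 + 896·x^6 + 256·x^7)·Dx + (92 + 164·x + 160·x^2 + 40·x^3 + 140·x^4 + 144·x^5 + 48·x^6)·Dx^2 + (-17 - 7·x + 63·x^2 - 10·x^3 - 50·x^4 + 36·x^5 + 56·x^6 + 16·x^7)·Dx^3  (order 3).
h: a_k = 14, -8, -146, -40, 272/3, -156, …
ICs: h(0) = 14, h′(0) = -8, h′′(0) = -292.

f: a_k = -2, -2, -4, -6, -10, -16, …
g: a_k = 0, 16, 0, -128/3, 0, 512/15, …
Weyl lclm of L_f,L_g ⇒ L₀ (ord ≤ 3).
h=h₀': d/dx-closure on L₀ ⇒ L.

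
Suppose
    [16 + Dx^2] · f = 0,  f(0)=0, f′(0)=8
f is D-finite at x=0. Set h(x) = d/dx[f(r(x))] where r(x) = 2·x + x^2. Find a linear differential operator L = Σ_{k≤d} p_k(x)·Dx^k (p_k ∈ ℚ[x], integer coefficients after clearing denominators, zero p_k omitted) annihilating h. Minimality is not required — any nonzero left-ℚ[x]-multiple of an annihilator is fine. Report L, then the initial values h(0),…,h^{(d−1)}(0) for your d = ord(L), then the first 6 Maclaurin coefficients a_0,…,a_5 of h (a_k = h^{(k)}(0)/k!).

f: a_k = 0, 8, 0, -64/3, 0, 256/15, …
L₀ from L_f via x↦r, Dx↦r'^{-1}Dx.
h₀' ⇒ L via d/dx closure of L₀.
L = (67 + 256·x + 384·x^2 + 256·x^3 + 64·x^4) + (-3 - 3·x)·Dx + (1 + 2·x + x^2)·Dx^2  (order 2).
h: a_k = 16, 16, -512, -1024, 6272/3, 8064, …
ICs: h(0) = 16, h′(0) = 16.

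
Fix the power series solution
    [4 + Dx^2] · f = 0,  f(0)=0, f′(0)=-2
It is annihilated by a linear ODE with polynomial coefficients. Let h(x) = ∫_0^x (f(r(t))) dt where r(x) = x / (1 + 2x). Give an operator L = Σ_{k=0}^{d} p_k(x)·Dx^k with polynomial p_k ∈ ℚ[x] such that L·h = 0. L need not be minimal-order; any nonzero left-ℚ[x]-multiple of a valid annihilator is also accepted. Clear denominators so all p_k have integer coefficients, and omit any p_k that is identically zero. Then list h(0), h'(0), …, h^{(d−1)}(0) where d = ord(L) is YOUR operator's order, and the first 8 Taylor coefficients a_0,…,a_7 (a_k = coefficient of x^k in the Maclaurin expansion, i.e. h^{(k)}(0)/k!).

L = 4·Dx + (4 + 24·x + 48·x^2 + 32·x^3)·Dx^2 + (1 + 8·x + 24·x^2 + 32·x^3 + 16·x^4)·Dx^3  (order 3).
h: a_k = 0, 0, -1, 4/3, -5/3, 8/5, -2/45, -40/7, …
ICs: h(0) = 0, h′(0) = 0, h′′(0) = -2.

f: a_k = 0, -2, 0, 4/3, 0, -4/15, 0, 8/315, …
h₀=f(r): pull back L_f along r ⇒ L₀.
Integrate: L := L₀·Dx.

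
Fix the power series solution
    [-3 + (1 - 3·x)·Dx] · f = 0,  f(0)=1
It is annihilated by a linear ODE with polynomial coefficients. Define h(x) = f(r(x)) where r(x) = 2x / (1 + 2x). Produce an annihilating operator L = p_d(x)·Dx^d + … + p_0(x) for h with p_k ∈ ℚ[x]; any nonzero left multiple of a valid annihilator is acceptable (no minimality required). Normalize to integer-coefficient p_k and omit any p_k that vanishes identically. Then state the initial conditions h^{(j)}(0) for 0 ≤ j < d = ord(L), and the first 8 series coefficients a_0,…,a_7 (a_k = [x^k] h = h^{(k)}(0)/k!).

L = 6 + (-1 + 2·x + 8·x^2)·Dx  (order 1).
h: a_k = 1, 6, 24, 96, 384, 1536, 6144, 24576, …
ICs: h(0) = 1.

f: a_k = 1, 3, 9, 27, 81, 243, 729, 2187, …
Substitute x→r, Dx→(1/r')Dx; clear ⇒ L₀.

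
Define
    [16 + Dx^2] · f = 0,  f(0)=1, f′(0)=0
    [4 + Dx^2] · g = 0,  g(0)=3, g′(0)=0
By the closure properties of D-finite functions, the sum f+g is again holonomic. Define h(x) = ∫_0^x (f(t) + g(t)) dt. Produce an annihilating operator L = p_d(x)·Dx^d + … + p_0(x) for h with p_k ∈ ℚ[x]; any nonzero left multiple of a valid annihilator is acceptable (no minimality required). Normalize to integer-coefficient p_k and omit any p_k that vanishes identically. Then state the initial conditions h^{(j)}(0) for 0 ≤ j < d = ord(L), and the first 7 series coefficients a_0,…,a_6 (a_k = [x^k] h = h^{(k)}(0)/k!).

f: a_k = 1, 0, -8, 0, 32/3, 0, -256/45, …
g: a_k = 3, 0, -6, 0, 2, 0, -4/15, …
h₀=f+g: left-lcm gives L₀, ord ≤ 4.
h=∫₀ˣh₀: take L = L₀·Dx.
L = 64·Dx + 20·Dx^3 + Dx^5  (order 5).
h: a_k = 0, 4, 0, -14/3, 0, 38/15, 0, …
ICs: h(0) = 0, h′(0) = 4, h′′(0) = 0, h′′′(0) = -28, h′′′′(0) = 0.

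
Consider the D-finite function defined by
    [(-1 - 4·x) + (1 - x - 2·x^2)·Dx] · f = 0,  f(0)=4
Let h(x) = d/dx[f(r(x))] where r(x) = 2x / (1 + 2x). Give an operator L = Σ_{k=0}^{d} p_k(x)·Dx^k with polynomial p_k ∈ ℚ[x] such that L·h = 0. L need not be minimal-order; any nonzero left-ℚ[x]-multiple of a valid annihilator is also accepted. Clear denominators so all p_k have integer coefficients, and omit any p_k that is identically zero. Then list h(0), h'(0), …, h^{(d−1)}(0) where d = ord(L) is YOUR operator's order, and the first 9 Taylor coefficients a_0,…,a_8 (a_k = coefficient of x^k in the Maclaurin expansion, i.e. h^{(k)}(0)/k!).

f: a_k = 4, 4, 12, 20, 44, 84, 172, 340, 684, …
Change of var in L_f (x↦r) gives L₀.
h₀' ⇒ L via d/dx closure of L₀.
L = (8 + 48·x + 288·x^2 + 320·x^3) + (-1 - 14·x - 36·x^2 + 56·x^3 + 160·x^4)·Dx  (order 1).
h: a_k = 8, 64, 0, 1024, -2560, 18432, -71680, 360448, -1548288, …
ICs: h(0) = 8.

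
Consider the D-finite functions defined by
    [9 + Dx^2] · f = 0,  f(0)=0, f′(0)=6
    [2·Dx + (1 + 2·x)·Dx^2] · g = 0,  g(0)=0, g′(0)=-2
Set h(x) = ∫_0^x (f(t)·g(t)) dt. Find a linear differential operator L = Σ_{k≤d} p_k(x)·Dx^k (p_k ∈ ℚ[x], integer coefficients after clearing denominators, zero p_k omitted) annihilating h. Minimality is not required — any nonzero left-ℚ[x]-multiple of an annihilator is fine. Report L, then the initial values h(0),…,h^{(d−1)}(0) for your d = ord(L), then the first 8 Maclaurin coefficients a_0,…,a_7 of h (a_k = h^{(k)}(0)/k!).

L = (63 + 1053·x + 3969·x^2 + 5832·x^3 + 2916·x^4)·Dx + (63 + 450·x + 972·x^2 + 648·x^3)·Dx^2 + (25 + 270·x + 918·x^2 + 1296·x^3 + 648·x^4)·Dx^3 + (7 + 50·x + 108·x^2 + 72·x^3)·Dx^4 + (2 + 17·x + 53·x^2 + 72·x^3 + 36·x^4)·Dx^5  (order 5).
h: a_k = 0, 0, 0, -4, 3, 2/5, 1, -45/14, …
ICs: h(0) = 0, h′(0) = 0, h′′(0) = 0, h′′′(0) = -24, h′′′′(0) = 72.

f: a_k = 0, 6, 0, -9, 0, 81/20, 0, -243/280, …
g: a_k = 0, -2, 2, -8/3, 4, -32/5, 32/3, -128/7, …
f·g: L₀ = L_f ⊗_s L_g, ord ≤ 2·2.
Integrate: L := L₀·Dx.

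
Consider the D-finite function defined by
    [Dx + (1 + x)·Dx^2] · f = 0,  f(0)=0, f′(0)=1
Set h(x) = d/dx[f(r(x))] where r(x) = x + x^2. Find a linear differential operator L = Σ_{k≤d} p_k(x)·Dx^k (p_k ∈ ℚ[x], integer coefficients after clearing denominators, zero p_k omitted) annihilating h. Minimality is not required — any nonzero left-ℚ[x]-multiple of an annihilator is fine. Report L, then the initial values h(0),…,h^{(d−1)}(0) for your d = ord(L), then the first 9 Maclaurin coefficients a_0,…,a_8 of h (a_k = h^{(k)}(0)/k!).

f: a_k = 0, 1, -1/2, 1/3, -1/4, 1/5, -1/6, 1/7, -1/8, …
f∘r: x↦r, Dx↦Dx/r' in L_f ⇒ L₀.
h=h₀': d/dx-closure on L₀ ⇒ L.
L = (-1 + 2·x + 2·x^2) + (1 + 3·x + 3·x^2 + 2·x^3)·Dx  (order 1).
h: a_k = 1, 1, -2, 1, 1, -2, 1, 1, -2, …
ICs: h(0) = 1.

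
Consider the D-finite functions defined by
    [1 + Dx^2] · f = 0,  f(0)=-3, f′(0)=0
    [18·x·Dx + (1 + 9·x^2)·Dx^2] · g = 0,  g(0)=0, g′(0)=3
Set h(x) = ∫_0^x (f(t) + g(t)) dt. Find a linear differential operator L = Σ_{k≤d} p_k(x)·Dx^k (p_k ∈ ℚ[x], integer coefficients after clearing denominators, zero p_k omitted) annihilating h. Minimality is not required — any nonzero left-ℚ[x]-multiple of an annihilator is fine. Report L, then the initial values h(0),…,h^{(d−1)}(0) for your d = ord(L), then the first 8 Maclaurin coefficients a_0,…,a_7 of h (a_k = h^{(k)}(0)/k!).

L = (-1926·x + 17820·x^3 + 1458·x^5)·Dx^2 + (-17 + 351·x^2 + 4617·x^4 + 729·x^6)·Dx^3 + (-1926·x + 17820·x^3 + 1458·x^5)·Dx^4 + (-17 + 351·x^2 + 4617·x^4 + 729·x^6)·Dx^5  (order 5).
h: a_k = 0, -3, 3/2, 1/2, -9/4, -1/40, 81/10, 1/1680, …
ICs: h(0) = 0, h′(0) = -3, h′′(0) = 3, h′′′(0) = 3, h′′′′(0) = -54.

f: a_k = -3, 0, 3/2, 0, -1/8, 0, 1/240, 0, …
g: a_k = 0, 3, 0, -9, 0, 243/5, 0, -2187/7, …
f+g: L₀ = lclm(L_f,L_g), ord ≤ 2+2.
h=∫₀ˣh₀: take L = L₀·Dx.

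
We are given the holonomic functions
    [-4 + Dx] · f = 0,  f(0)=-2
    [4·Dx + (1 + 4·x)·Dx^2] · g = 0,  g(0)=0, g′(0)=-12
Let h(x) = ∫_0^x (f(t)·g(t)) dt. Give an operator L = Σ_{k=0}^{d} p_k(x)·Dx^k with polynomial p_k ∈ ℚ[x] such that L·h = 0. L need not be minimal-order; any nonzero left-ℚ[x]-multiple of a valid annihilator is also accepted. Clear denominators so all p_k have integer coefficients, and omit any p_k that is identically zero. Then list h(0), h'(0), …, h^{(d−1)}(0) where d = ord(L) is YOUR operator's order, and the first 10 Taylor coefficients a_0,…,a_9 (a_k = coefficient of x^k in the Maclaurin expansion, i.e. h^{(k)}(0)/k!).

f: a_k = -2, -8, -16, -64/3, -64/3, -256/15, -512/45, -2048/315, -1024/315, -4096/2835, …
g: a_k = 0, -12, 24, -64, 192, -3072/5, 2048, -49152/7, 24576, -262144/3, …
f·g: L₀ = L_f ⊗_s L_g, ord ≤ 1·2.
∫: right-multiply L₀ by Dx.
L = 64·x·Dx + (-4 - 32·x)·Dx^2 + (1 + 4·x)·Dx^3  (order 3).
h: a_k = 0, 0, 12, 16, 32, 0, 384/5, -512/3, 11776/21, -237568/135, …
ICs: h(0) = 0, h′(0) = 0, h′′(0) = 24.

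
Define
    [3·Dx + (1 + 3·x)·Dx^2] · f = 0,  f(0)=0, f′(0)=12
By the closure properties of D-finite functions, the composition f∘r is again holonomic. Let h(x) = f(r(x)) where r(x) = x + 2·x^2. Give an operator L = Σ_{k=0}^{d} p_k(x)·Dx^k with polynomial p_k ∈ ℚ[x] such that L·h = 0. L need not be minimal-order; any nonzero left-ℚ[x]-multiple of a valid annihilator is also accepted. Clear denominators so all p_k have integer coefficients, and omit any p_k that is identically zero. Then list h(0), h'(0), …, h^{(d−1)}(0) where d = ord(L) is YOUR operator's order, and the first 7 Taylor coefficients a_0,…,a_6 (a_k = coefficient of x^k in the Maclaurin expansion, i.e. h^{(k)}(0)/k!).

f: a_k = 0, 12, -18, 36, -81, 972/5, -486, …
Change of var in L_f (x↦r) gives L₀.
L = (-1 + 12·x + 24·x^2)·Dx + (1 + 7·x + 18·x^2 + 24·x^3)·Dx^2  (order 2).
h: a_k = 0, 12, 6, -36, 63, -108/5, -198, …
ICs: h(0) = 0, h′(0) = 12.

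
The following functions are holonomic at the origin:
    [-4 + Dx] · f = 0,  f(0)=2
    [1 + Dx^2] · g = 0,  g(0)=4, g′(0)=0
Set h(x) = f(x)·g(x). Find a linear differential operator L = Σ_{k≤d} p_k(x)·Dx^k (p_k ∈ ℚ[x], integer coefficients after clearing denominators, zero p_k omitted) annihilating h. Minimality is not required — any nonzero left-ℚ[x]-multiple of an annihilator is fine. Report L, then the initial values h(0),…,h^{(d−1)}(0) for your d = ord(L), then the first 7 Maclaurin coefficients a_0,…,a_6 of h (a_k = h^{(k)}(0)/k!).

L = 17 - 8·Dx + Dx^2  (order 2).
h: a_k = 8, 32, 60, 208/3, 161/3, 404/15, 11/2, …
ICs: h(0) = 8, h′(0) = 32.

f: a_k = 2, 8, 16, 64/3, 64/3, 256/15, 512/45, …
g: a_k = 4, 0, -2, 0, 1/6, 0, -1/180, …
L₀ := L_f ⊗_s L_g (sym. prod.), ord ≤ 2.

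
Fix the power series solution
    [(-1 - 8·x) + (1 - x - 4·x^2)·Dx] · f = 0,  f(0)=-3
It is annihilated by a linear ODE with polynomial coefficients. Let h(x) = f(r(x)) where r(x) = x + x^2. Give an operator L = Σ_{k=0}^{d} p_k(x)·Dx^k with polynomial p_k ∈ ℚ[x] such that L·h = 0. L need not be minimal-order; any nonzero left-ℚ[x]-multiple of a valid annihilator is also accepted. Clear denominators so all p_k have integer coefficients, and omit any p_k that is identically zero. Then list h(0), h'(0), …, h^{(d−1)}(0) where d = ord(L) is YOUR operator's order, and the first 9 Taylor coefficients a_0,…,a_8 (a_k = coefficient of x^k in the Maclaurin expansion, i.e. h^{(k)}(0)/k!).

L = (1 + 10·x + 24·x^2 + 16·x^3) + (-1 + x + 5·x^2 + 8·x^3 + 4·x^4)·Dx  (order 1).
h: a_k = -3, -3, -18, -57, -183, -624, -2067, -6879, -22938, …
ICs: h(0) = -3.

f: a_k = -3, -3, -15, -27, -87, -195, -543, -1323, -3495, …
f∘r: x↦r, Dx↦Dx/r' in L_f ⇒ L₀.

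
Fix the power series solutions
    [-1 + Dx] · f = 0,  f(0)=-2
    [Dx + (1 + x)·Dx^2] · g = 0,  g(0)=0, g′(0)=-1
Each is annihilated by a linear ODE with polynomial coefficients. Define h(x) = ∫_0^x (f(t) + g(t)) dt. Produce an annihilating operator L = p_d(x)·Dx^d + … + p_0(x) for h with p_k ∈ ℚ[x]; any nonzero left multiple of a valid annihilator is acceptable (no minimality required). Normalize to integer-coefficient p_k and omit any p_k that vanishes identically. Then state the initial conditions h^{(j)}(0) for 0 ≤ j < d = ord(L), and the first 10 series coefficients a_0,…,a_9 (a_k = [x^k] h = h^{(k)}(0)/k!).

L = (-3 - x)·Dx^2 + (1 - 2·x - x^2)·Dx^3 + (2 + 3·x + x^2)·Dx^4  (order 4).
h: a_k = 0, -2, -3/2, -1/6, -1/6, 1/30, -13/360, 59/2520, -361/20160, 2519/181440, …
ICs: h(0) = 0, h′(0) = -2, h′′(0) = -3, h′′′(0) = -1.

f: a_k = -2, -2, -1, -1/3, -1/12, -1/60, -1/360, -1/2520, -1/20160, -1/181440, …
g: a_k = 0, -1, 1/2, -1/3, 1/4, -1/5, 1/6, -1/7, 1/8, -1/9, …
f+g: L₀ = lclm(L_f,L_g), ord ≤ 1+2.
h=∫₀ˣh₀: take L = L₀·Dx.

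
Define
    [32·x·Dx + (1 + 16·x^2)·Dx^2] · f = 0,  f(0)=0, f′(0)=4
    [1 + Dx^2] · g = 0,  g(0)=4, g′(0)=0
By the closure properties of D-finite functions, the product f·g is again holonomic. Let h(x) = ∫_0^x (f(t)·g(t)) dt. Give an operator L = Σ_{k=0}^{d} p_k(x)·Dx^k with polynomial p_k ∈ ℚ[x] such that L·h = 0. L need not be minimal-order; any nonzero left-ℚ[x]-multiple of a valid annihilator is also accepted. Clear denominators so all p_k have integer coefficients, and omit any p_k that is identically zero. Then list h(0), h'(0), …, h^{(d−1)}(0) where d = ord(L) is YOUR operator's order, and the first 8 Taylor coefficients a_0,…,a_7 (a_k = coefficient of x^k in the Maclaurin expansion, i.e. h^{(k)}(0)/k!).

f: a_k = 0, 4, 0, -64/3, 0, 1024/5, 0, -16384/7, …
g: a_k = 4, 0, -2, 0, 1/6, 0, -1/180, 0, …
Product ⇒ symmetric product L₀, ord ≤ 4.
∫: right-multiply L₀ by Dx.
L = (1105 + 51776·x^2 + 22016·x^4 + 16384·x^6 + 65536·x^8)·Dx + (2112·x + 35840·x^3 + 49152·x^5 + 262144·x^7)·Dx^2 + (1122 + 52352·x^2 + 27648·x^4 + 32768·x^6 + 131072·x^8)·Dx^3 + (2112·x + 35840·x^3 + 49152·x^5 + 262144·x^7)·Dx^4 + (17 + 576·x^2 + 5632·x^4 + 16384·x^6 + 65536·x^8)·Dx^5  (order 5).
h: a_k = 0, 0, 8, 0, -70/3, 0, 6469/45, 0, …
ICs: h(0) = 0, h′(0) = 0, h′′(0) = 16, h′′′(0) = 0, h′′′′(0) = -560.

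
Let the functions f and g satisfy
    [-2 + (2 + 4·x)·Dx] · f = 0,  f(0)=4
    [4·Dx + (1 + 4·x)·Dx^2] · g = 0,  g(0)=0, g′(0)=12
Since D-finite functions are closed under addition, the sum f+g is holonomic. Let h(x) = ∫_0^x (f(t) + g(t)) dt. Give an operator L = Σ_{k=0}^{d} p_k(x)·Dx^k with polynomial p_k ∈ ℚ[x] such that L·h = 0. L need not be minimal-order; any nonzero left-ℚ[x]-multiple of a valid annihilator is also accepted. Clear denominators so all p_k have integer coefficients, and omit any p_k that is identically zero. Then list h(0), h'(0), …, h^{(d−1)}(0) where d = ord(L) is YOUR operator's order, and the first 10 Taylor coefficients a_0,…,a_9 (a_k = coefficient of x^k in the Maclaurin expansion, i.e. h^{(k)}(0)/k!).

f: a_k = 4, 4, -2, 2, -5/2, 7/2, -21/4, 33/4, -429/32, 715/32, …
g: a_k = 0, 12, -24, 64, -192, 3072/5, -2048, 49152/7, -24576, 262144/3, …
f+g: L₀ = lclm(L_f,L_g), ord ≤ 1+2.
∫: right-multiply L₀ by Dx.
L = (20 + 16·x)·Dx^2 + (29 + 104·x + 80·x^2)·Dx^3 + (3 + 22·x + 48·x^2 + 32·x^3)·Dx^4  (order 4).
h: a_k = 0, 4, 8, -26/3, 33/2, -389/10, 6179/60, -8213/28, 196839/224, -87429/32, …
ICs: h(0) = 0, h′(0) = 4, h′′(0) = 16, h′′′(0) = -52.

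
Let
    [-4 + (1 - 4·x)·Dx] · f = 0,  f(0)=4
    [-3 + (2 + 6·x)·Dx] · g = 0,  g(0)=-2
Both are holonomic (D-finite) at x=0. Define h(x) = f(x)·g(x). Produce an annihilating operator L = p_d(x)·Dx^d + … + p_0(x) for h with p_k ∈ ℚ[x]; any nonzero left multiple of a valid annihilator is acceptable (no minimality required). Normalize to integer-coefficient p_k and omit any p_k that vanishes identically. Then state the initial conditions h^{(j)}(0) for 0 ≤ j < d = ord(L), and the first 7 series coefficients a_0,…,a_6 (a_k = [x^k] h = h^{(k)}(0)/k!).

f: a_k = 4, 16, 64, 256, 1024, 4096, 16384, …
g: a_k = -2, -3, 9/4, -27/8, 405/64, -1701/128, 15309/512, …
Sym-product of L_f,L_g gives L₀ (≤ ord 1).
L = (11 + 12·x) + (-2 + 2·x + 24·x^2)·Dx  (order 1).
h: a_k = -8, -44, -167, -1363/2, -43211/16, -347389/32, -5542915/128, …
ICs: h(0) = -8.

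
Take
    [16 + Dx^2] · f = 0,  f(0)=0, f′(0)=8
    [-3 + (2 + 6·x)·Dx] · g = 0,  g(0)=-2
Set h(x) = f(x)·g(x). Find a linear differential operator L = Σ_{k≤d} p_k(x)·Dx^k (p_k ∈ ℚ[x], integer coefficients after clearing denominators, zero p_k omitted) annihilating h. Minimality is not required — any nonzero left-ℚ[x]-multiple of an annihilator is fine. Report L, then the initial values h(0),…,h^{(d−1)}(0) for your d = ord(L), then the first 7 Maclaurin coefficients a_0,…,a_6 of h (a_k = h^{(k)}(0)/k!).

L = (91 + 384·x + 576·x^2) + (-12 - 36·x)·Dx + (4 + 24·x + 36·x^2)·Dx^2  (order 2).
h: a_k = 0, -16, -24, 182/3, 37, -3781/120, -6841/80, …
ICs: h(0) = 0, h′(0) = -16.

f: a_k = 0, 8, 0, -64/3, 0, 256/15, 0, …
g: a_k = -2, -3, 9/4, -27/8, 405/64, -1701/128, 15309/512, …
L₀ := L_f ⊗_s L_g (sym. prod.), ord ≤ 2.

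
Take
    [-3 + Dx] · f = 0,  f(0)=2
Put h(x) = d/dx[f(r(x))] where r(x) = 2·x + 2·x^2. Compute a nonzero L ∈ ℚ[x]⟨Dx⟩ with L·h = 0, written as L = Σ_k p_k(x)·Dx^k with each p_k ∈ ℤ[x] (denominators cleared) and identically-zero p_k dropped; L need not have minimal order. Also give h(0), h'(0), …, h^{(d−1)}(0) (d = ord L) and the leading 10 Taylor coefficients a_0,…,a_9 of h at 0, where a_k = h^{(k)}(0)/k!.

f: a_k = 2, 6, 9, 9, 27/4, 81/20, 81/40, 243/280, 729/2240, 243/2240, …
h₀=f(r): pull back L_f along r ⇒ L₀.
Differentiate: ansatz ord ≤ ord L₀ ⇒ L.
L = (8 + 24·x + 24·x^2) + (-1 - 2·x)·Dx  (order 1).
h: a_k = 12, 96, 432, 1440, 3888, 44928/5, 91584/5, 1178496/35, 396576/7, 3089664/35, …
ICs: h(0) = 12.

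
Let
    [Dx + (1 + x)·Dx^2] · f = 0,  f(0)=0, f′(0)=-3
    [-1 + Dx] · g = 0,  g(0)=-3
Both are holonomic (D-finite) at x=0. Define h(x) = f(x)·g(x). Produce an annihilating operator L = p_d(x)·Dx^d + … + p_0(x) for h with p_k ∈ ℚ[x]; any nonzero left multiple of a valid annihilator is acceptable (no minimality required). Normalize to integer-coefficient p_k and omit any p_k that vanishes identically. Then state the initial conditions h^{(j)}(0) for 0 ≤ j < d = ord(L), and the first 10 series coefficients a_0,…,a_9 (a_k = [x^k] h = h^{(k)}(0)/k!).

L = x + (-1 - 2·x)·Dx + (1 + x)·Dx^2  (order 2).
h: a_k = 0, 9, 9/2, 3, 0, 27/40, -7/16, 23/56, -29/80, 629/1920, …
ICs: h(0) = 0, h′(0) = 9.

f: a_k = 0, -3, 3/2, -1, 3/4, -3/5, 1/2, -3/7, 3/8, -1/3, …
g: a_k = -3, -3, -3/2, -1/2, -1/8, -1/40, -1/240, -1/1680, -1/13440, -1/120960, …
f·g: L₀ = L_f ⊗_s L_g, ord ≤ 2·1.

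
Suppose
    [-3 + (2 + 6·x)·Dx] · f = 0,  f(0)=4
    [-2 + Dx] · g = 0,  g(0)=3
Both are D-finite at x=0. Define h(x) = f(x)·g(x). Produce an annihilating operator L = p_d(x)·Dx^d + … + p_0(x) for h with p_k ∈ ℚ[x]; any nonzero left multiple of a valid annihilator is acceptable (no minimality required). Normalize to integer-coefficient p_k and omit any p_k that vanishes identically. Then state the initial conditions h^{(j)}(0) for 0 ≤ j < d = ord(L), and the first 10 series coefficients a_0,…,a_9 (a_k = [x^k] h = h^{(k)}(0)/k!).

L = (-7 - 12·x) + (2 + 6·x)·Dx  (order 1).
h: a_k = 12, 42, 93/2, 181/4, 241/32, 13279/320, -276497/3840, 9930589/53760, -56288873/122880, 18061579639/15482880, …
ICs: h(0) = 12.

f: a_k = 4, 6, -9/2, 27/4, -405/32, 1701/64, -15309/256, 72171/512, -2814669/8192, 14073345/16384, …
g: a_k = 3, 6, 6, 4, 2, 4/5, 4/15, 8/105, 2/105, 4/945, …
L₀ := L_f ⊗_s L_g (sym. prod.), ord ≤ 1.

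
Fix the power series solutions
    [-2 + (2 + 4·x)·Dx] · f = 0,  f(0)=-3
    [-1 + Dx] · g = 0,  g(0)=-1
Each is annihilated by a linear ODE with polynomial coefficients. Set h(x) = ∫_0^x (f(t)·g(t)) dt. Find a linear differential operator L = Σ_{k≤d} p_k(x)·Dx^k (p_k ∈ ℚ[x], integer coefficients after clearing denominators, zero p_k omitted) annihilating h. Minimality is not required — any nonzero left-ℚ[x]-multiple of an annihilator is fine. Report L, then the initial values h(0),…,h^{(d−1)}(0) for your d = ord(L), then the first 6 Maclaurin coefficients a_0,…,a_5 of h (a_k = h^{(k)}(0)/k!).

L = (-2 - 2·x)·Dx + (1 + 2·x)·Dx^2  (order 2).
h: a_k = 0, 3, 3, 1, 1/2, -1/10, …
ICs: h(0) = 0, h′(0) = 3.

f: a_k = -3, -3, 3/2, -3/2, 15/8, -21/8, …
g: a_k = -1, -1, -1/2, -1/6, -1/24, -1/120, …
f·g: L₀ = L_f ⊗_s L_g, ord ≤ 1·1.
h=∫₀ˣh₀: take L = L₀·Dx.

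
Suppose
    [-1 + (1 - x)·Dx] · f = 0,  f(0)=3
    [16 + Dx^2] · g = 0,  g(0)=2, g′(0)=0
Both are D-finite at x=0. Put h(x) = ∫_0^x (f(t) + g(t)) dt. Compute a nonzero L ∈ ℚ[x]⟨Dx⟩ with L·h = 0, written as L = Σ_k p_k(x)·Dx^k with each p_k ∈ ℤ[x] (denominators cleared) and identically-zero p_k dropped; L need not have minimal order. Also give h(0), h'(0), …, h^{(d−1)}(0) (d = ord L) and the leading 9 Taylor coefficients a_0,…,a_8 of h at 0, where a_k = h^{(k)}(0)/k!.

f: a_k = 3, 3, 3, 3, 3, 3, 3, 3, 3, …
g: a_k = 2, 0, -16, 0, 64/3, 0, -512/45, 0, 1024/315, …
f+g: L₀ = lclm(L_f,L_g), ord ≤ 1+2.
∫: right-multiply L₀ by Dx.
L = (176 - 256·x + 128·x^2)·Dx + (-144 + 400·x - 384·x^2 + 128·x^3)·Dx^2 + (11 - 16·x + 8·x^2)·Dx^3 + (-9 + 25·x - 24·x^2 + 8·x^3)·Dx^4  (order 4).
h: a_k = 0, 5, 3/2, -13/3, 3/4, 73/15, 1/2, -377/315, 3/8, …
ICs: h(0) = 0, h′(0) = 5, h′′(0) = 3, h′′′(0) = -26.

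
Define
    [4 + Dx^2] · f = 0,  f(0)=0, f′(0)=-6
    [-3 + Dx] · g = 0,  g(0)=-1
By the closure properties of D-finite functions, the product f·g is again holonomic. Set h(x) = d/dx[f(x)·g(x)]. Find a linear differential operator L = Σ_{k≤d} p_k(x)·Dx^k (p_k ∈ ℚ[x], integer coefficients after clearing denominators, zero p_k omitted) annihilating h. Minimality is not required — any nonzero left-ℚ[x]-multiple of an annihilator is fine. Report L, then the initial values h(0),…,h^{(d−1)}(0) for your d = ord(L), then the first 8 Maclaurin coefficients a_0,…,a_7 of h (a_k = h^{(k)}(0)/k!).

f: a_k = 0, -6, 0, 4, 0, -4/5, 0, 8/105, …
g: a_k = -1, -3, -9/2, -9/2, -27/8, -81/40, -81/80, -243/560, …
L₀ := L_f ⊗_s L_g (sym. prod.), ord ≤ 2.
h₀' ⇒ L via d/dx closure of L₀.
L = 13 - 6·Dx + Dx^2  (order 2).
h: a_k = 6, 36, 69, 60, 61/4, -207/10, -3277/120, -17, …
ICs: h(0) = 6, h′(0) = 36.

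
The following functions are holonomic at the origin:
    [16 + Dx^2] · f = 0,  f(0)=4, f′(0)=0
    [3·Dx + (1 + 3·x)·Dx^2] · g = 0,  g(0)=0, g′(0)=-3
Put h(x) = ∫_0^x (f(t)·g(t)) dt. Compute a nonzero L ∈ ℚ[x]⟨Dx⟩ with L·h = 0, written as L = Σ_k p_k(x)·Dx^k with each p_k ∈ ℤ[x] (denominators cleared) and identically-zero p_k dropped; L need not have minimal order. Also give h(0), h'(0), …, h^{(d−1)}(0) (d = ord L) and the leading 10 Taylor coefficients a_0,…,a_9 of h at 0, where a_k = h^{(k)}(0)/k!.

f: a_k = 4, 0, -32, 0, 128/3, 0, -1024/45, 0, 2048/315, 0, …
g: a_k = 0, -3, 9/2, -9, 81/4, -243/5, 243/2, -2187/7, 6561/8, -2187, …
f·g: L₀ = L_f ⊗_s L_g, ord ≤ 2·2.
h=∫h₀ ⇒ L = L₀·Dx.
L = (2272 + 127488·x + 781056·x^2 + 1769472·x^3 + 1327104·x^4)·Dx + (4416 + 50112·x + 165888·x^2 + 165888·x^3)·Dx^2 + (1022 + 19392·x + 102816·x^2 + 221184·x^3 + 165888·x^4)·Dx^3 + (276 + 3132·x + 10368·x^2 + 10368·x^3)·Dx^4 + (55 + 714·x + 3375·x^2 + 6912·x^3 + 5184·x^4)·Dx^5  (order 5).
h: a_k = 0, 0, -6, 6, 15, -63/5, -86/15, 30/7, -269/210, 1541/90, …
ICs: h(0) = 0, h′(0) = 0, h′′(0) = -12, h′′′(0) = 36, h′′′′(0) = 360.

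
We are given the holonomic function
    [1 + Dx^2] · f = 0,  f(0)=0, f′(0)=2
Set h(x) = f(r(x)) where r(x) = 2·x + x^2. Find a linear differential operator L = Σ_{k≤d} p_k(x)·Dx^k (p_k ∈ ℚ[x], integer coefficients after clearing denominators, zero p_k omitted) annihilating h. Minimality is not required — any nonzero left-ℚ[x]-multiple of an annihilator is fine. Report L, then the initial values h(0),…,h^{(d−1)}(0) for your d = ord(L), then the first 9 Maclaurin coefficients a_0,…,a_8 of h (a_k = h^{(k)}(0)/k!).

L = (4 + 12·x + 12·x^2 + 4·x^3) - Dx + (1 + x)·Dx^2  (order 2).
h: a_k = 0, 4, 2, -8/3, -4, -22/15, 1, 404/315, 22/45, …
ICs: h(0) = 0, h′(0) = 4.

f: a_k = 0, 2, 0, -1/3, 0, 1/60, 0, -1/2520, 0, …
h₀=f(r): pull back L_f along r ⇒ L₀.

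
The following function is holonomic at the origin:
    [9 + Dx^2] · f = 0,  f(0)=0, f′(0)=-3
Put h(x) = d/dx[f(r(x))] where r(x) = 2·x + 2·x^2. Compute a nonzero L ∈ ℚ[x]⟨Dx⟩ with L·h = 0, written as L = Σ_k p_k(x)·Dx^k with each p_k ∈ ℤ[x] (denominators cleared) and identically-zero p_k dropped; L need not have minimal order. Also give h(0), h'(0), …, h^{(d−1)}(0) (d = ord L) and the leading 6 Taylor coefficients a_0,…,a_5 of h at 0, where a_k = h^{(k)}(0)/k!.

L = (48 + 288·x + 864·x^2 + 1152·x^3 + 576·x^4) + (-6 - 12·x)·Dx + (1 + 4·x + 4·x^2)·Dx^2  (order 2).
h: a_k = -6, -12, 108, 432, 216, -1728, …
ICs: h(0) = -6, h′(0) = -12.

f: a_k = 0, -3, 0, 9/2, 0, -81/40, …
h₀=f(r): pull back L_f along r ⇒ L₀.
Derive L from L₀ (diff closure).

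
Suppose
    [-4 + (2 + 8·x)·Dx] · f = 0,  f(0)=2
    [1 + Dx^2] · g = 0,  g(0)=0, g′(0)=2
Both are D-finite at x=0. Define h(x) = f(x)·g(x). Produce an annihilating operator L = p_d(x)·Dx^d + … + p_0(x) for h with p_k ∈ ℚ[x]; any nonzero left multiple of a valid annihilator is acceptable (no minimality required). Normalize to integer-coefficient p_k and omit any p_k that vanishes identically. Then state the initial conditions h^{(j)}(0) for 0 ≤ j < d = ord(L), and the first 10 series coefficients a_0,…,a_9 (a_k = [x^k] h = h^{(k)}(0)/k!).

L = (13 + 8·x + 16·x^2) + (-4 - 16·x)·Dx + (1 + 8·x + 16·x^2)·Dx^2  (order 2).
h: a_k = 0, 4, 8, -26/3, 44/3, -1159/30, 547/5, -83009/252, 653603/630, -61260163/18144, …
ICs: h(0) = 0, h′(0) = 4.

f: a_k = 2, 4, -4, 8, -20, 56, -168, 528, -1716, 5720, …
g: a_k = 0, 2, 0, -1/3, 0, 1/60, 0, -1/2520, 0, 1/181440, …
Sym-product of L_f,L_g gives L₀ (≤ ord 2).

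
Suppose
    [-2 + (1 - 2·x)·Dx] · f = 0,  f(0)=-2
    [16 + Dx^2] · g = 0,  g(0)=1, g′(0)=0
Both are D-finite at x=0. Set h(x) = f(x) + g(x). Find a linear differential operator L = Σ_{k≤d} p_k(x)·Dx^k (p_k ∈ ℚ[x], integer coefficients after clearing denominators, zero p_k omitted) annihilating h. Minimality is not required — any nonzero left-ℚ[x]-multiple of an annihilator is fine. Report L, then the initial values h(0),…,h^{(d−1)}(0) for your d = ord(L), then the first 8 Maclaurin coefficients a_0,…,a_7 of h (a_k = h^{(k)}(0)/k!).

L = (160 - 256·x + 256·x^2) + (-48 + 224·x - 384·x^2 + 256·x^3)·Dx + (10 - 16·x + 16·x^2)·Dx^2 + (-3 + 14·x - 24·x^2 + 16·x^3)·Dx^3  (order 3).
h: a_k = -1, -4, -16, -16, -64/3, -64, -6016/45, -256, …
ICs: h(0) = -1, h′(0) = -4, h′′(0) = -32.

f: a_k = -2, -4, -8, -16, -32, -64, -128, -256, …
g: a_k = 1, 0, -8, 0, 32/3, 0, -256/45, 0, …
Sum ⇒ L₀ = lclm(L_f,L_g) in ℚ(x)⟨Dx⟩.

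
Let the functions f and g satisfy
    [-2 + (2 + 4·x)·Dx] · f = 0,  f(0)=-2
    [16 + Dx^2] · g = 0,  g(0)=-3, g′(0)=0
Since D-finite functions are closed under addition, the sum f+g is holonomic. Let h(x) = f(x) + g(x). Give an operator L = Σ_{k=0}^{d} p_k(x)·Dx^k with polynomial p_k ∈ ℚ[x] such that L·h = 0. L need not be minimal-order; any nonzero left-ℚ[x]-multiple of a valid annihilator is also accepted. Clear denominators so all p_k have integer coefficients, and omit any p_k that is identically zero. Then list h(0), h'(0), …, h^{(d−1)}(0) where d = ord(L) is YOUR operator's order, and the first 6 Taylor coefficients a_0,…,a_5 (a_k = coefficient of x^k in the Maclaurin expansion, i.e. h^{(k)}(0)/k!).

f: a_k = -2, -2, 1, -1, 5/4, -7/4, …
g: a_k = -3, 0, 24, 0, -32, 0, …
h₀=f+g: left-lcm gives L₀, ord ≤ 3.
L = (-304 - 1024·x - 1024·x^2) + (240 + 1504·x + 3072·x^2 + 2048·x^3)·Dx + (-19 - 64·x - 64·x^2)·Dx^2 + (15 + 94·x + 192·x^2 + 128·x^3)·Dx^3  (order 3).
h: a_k = -5, -2, 25, -1, -123/4, -7/4, …
ICs: h(0) = -5, h′(0) = -2, h′′(0) = 50.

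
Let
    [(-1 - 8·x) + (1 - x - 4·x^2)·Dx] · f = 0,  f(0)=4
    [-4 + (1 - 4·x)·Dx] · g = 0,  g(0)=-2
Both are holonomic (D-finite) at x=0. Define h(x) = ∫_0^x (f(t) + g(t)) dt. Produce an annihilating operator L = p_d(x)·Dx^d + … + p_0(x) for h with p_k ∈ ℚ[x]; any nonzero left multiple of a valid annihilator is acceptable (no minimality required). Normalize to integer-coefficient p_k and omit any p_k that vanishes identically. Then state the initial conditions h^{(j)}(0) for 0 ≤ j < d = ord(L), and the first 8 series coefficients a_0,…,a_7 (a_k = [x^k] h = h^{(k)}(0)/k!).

L = (8 - 288·x + 384·x^2 - 512·x^3)·Dx + (22 - 8·x - 288·x^2 + 640·x^3 - 1024·x^4)·Dx^2 + (-3 + 23·x - 56·x^2 + 32·x^3 + 128·x^4 - 256·x^5)·Dx^3  (order 3).
h: a_k = 0, 2, -2, -4, -23, -396/5, -298, -7468/7, …
ICs: h(0) = 0, h′(0) = 2, h′′(0) = -4.

f: a_k = 4, 4, 20, 36, 116, 260, 724, 1764, …
g: a_k = -2, -8, -32, -128, -512, -2048, -8192, -32768, …
Sum ⇒ L₀ = lclm(L_f,L_g) in ℚ(x)⟨Dx⟩.
∫: right-multiply L₀ by Dx.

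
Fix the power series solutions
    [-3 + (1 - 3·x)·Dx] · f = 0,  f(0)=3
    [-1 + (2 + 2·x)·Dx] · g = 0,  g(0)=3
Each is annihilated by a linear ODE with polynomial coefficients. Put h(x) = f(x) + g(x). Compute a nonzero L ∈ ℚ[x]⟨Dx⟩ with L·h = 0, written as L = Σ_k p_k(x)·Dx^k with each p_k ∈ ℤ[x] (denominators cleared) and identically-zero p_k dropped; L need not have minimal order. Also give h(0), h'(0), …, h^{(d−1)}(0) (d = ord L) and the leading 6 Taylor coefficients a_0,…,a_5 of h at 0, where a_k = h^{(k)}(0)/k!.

f: a_k = 3, 9, 27, 81, 243, 729, …
g: a_k = 3, 3/2, -3/8, 3/16, -15/128, 21/256, …
L₀ := lclm(L_f,L_g); ord L₀ ≤ 1+1.
L = (-39 - 27·x) + (73 + 138·x + 81·x^2)·Dx + (-10 + 2·x + 66·x^2 + 54·x^3)·Dx^2  (order 2).
h: a_k = 6, 21/2, 213/8, 1299/16, 31089/128, 186645/256, …
ICs: h(0) = 6, h′(0) = 21/2.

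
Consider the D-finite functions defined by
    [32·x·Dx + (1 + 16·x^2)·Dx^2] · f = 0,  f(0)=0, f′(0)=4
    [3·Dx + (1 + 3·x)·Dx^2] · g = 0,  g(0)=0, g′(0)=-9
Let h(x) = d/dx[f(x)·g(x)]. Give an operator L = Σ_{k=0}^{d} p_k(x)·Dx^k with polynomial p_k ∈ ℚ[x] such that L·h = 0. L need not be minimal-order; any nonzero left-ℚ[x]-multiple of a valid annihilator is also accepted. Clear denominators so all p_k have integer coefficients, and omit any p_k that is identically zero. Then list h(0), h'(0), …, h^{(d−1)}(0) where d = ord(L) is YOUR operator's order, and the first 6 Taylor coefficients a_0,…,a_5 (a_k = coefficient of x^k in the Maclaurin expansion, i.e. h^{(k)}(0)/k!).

L = (15744 + 89280·x + 811008·x^2 + 5299200·x^3 + 13271040·x^4 + 17252352·x^5 + 21233664·x^7) + (4258 + 91200·x + 775488·x^2 + 4635648·x^3 + 18247680·x^4 + 41140224·x^5 + 46448640·x^6 + 21233664·x^7 + 74317824·x^8)·Dx + (492 + 12548·x + 131328·x^2 + 747968·x^3 + 3219456·x^4 + 10146816·x^5 + 21233664·x^6 + 24920064·x^7 + 21233664·x^8 + 42467328·x^9)·Dx^2 + (73 + 822·x + 6161·x^2 + 34944·x^3 + 151168·x^4 + 500736·x^5 + 1322496·x^6 + 2654208·x^7 + 3244032·x^8 + 3538944·x^9 + 5308416·x^10)·Dx^3  (order 3).
h: a_k = 0, -72, 162, 336, -225, -55512/5, …
ICs: h(0) = 0, h′(0) = -72, h′′(0) = 324.

f: a_k = 0, 4, 0, -64/3, 0, 1024/5, …
g: a_k = 0, -9, 27/2, -27, 243/4, -729/5, …
Sym-product of L_f,L_g gives L₀ (≤ ord 4).
Derive L from L₀ (diff closure).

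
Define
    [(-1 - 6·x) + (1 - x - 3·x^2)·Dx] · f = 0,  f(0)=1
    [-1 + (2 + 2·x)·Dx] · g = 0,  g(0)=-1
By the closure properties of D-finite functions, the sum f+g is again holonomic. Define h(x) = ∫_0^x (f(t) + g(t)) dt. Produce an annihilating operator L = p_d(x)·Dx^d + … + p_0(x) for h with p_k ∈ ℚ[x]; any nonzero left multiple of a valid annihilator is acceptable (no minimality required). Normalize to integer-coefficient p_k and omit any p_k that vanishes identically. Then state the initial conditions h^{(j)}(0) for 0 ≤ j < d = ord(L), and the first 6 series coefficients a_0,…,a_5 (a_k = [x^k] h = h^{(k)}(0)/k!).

f: a_k = 1, 1, 4, 7, 19, 40, …
g: a_k = -1, -1/2, 1/8, -1/16, 5/128, -7/256, …
h₀=f+g: left-lcm gives L₀, ord ≤ 2.
∫: right-multiply L₀ by Dx.
L = (-17 - 57·x - 135·x^2 - 90·x^3)·Dx + (33 + 134·x + 387·x^2 + 510·x^3 + 225·x^4)·Dx^2 + (-2 - 30·x - 22·x^2 + 126·x^3 + 210·x^4 + 90·x^5)·Dx^3  (order 3).
h: a_k = 0, 0, 1/4, 11/8, 111/64, 2437/640, …
ICs: h(0) = 0, h′(0) = 0, h′′(0) = 1/2.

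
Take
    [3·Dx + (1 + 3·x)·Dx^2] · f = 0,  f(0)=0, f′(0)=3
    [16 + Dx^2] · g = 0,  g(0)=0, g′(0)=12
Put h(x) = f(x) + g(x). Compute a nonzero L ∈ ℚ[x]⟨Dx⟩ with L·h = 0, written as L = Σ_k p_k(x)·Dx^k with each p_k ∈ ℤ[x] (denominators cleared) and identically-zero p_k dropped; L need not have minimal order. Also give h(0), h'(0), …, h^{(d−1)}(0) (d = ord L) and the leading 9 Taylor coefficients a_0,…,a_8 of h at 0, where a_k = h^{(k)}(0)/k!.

L = (1680 + 2304·x + 3456·x^2)·Dx + (272 + 1584·x + 3456·x^2 + 3456·x^3)·Dx^2 + (105 + 144·x + 216·x^2)·Dx^3 + (17 + 99·x + 216·x^2 + 216·x^3)·Dx^4  (order 4).
h: a_k = 0, 15, -9/2, -23, -81/4, 371/5, -243/2, 31781/105, -6561/8, …
ICs: h(0) = 0, h′(0) = 15, h′′(0) = -9, h′′′(0) = -138.

f: a_k = 0, 3, -9/2, 9, -81/4, 243/5, -243/2, 2187/7, -6561/8, …
g: a_k = 0, 12, 0, -32, 0, 128/5, 0, -1024/105, 0, …
f+g: L₀ = lclm(L_f,L_g), ord ≤ 2+2.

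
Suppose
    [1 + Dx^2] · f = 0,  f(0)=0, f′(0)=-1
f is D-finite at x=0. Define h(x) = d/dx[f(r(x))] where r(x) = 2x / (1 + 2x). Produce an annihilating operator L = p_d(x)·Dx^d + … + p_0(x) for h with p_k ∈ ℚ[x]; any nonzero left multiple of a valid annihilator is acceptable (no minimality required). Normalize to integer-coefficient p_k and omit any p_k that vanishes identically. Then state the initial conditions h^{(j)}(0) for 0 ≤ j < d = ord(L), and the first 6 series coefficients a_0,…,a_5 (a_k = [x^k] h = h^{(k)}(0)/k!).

f: a_k = 0, -1, 0, 1/6, 0, -1/120, …
Substitute x→r, Dx→(1/r')Dx; clear ⇒ L₀.
Differentiate: ansatz ord ≤ ord L₀ ⇒ L.
L = (28 + 96·x + 96·x^2) + (12 + 72·x + 144·x^2 + 96·x^3)·Dx + (1 + 8·x + 24·x^2 + 32·x^3 + 16·x^4)·Dx^2  (order 2).
h: a_k = -2, 8, -20, 32, -4/3, -240, …
ICs: h(0) = -2, h′(0) = 8.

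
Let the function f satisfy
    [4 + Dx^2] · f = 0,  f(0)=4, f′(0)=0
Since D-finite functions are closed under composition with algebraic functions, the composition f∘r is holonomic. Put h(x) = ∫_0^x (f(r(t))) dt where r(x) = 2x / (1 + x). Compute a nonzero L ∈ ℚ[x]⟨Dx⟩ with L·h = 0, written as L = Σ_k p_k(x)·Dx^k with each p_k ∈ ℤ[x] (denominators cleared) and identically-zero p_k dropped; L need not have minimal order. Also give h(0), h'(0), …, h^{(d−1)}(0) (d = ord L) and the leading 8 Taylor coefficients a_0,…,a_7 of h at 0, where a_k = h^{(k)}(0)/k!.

L = 16·Dx + (2 + 6·x + 6·x^2 + 2·x^3)·Dx^2 + (1 + 4·x + 6·x^2 + 4·x^3 + x^4)·Dx^3  (order 3).
h: a_k = 0, 4, 0, -32/3, 16, -32/3, -64/9, 1568/45, …
ICs: h(0) = 0, h′(0) = 4, h′′(0) = 0.

f: a_k = 4, 0, -8, 0, 8/3, 0, -16/45, 0, …
Change of var in L_f (x↦r) gives L₀.
h=∫₀ˣh₀: take L = L₀·Dx.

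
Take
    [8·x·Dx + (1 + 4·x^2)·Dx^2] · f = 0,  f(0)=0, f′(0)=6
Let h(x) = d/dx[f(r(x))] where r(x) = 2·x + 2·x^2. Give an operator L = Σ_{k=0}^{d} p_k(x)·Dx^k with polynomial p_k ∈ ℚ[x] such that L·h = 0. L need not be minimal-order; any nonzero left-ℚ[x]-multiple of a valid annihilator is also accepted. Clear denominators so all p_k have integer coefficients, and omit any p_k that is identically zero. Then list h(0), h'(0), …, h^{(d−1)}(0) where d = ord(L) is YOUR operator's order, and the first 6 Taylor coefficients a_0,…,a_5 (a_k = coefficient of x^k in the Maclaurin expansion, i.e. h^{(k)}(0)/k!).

f: a_k = 0, 6, 0, -8, 0, 96/5, …
h₀=f(r): pull back L_f along r ⇒ L₀.
Derive L from L₀ (diff closure).
L = (-2 + 32·x + 128·x^2 + 192·x^3 + 96·x^4) + (1 + 2·x + 16·x^2 + 64·x^3 + 80·x^4 + 32·x^5)·Dx  (order 1).
h: a_k = 12, 24, -192, -768, 2112, 18048, …
ICs: h(0) = 12.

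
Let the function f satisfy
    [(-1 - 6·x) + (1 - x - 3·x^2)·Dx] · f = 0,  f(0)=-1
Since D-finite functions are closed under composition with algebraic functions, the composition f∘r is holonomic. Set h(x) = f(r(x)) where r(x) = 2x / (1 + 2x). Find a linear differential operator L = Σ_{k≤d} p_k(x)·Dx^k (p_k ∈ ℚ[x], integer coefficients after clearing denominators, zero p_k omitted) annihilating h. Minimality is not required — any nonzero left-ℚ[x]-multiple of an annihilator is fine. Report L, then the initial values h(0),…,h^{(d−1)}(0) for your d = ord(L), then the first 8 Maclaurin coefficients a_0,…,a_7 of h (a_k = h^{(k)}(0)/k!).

f: a_k = -1, -1, -4, -7, -19, -40, -97, -217, …
Change of var in L_f (x↦r) gives L₀.
L = (2 + 28·x) + (-1 - 4·x + 8·x^2 + 24·x^3)·Dx  (order 1).
h: a_k = -1, -2, -12, 0, -144, 288, -2304, 8064, …
ICs: h(0) = -1.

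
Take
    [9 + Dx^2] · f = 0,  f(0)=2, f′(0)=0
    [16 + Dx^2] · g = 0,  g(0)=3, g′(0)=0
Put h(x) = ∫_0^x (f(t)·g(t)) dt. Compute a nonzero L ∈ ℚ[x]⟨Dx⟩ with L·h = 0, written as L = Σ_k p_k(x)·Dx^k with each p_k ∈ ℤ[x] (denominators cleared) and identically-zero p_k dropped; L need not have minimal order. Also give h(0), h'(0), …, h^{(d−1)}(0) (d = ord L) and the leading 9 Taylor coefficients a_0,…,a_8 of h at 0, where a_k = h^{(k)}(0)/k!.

L = 49·Dx + 50·Dx^3 + Dx^5  (order 5).
h: a_k = 0, 6, 0, -25, 0, 1201/20, 0, -11765/168, 0, …
ICs: h(0) = 0, h′(0) = 6, h′′(0) = 0, h′′′(0) = -150, h′′′′(0) = 0.

f: a_k = 2, 0, -9, 0, 27/4, 0, -81/40, 0, 729/2240, …
g: a_k = 3, 0, -24, 0, 32, 0, -256/15, 0, 512/105, …
h₀=f·g: eliminate ⇒ L₀, order ≤ 2·2.
h=∫h₀ ⇒ L = L₀·Dx.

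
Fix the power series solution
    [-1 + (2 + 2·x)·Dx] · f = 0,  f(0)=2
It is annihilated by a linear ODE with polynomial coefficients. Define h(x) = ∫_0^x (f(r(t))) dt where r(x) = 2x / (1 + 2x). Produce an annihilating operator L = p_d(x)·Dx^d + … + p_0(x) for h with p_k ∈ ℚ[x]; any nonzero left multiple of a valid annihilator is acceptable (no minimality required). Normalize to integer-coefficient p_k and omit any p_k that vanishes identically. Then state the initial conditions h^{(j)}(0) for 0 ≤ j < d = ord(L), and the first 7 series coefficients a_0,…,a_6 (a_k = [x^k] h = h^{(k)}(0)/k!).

f: a_k = 2, 1, -1/4, 1/8, -5/64, 7/128, -21/512, …
f∘r: x↦r, Dx↦Dx/r' in L_f ⇒ L₀.
h=∫h₀ ⇒ L = L₀·Dx.
L = -Dx + (1 + 6·x + 8·x^2)·Dx^2  (order 2).
h: a_k = 0, 2, 1, -5/3, 13/4, -141/20, 133/8, …
ICs: h(0) = 0, h′(0) = 2.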